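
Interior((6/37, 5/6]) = (6/37, 5/6)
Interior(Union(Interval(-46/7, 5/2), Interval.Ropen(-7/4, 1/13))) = Interval.open(-46/7, 5/2)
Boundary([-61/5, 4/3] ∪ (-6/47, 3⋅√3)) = {-61/5, 3⋅√3}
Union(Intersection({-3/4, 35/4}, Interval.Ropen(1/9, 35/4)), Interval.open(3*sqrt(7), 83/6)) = Interval.open(3*sqrt(7), 83/6)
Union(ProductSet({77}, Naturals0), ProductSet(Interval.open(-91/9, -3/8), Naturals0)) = ProductSet(Union({77}, Interval.open(-91/9, -3/8)), Naturals0)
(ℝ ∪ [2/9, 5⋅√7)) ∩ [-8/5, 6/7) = [-8/5, 6/7)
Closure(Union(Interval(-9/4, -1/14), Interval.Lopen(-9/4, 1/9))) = Interval(-9/4, 1/9)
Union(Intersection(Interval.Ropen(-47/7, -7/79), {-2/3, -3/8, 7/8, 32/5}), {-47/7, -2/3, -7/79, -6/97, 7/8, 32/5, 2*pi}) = {-47/7, -2/3, -3/8, -7/79, -6/97, 7/8, 32/5, 2*pi}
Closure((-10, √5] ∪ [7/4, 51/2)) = [-10, 51/2]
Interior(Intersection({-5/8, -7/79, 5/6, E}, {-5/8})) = EmptySet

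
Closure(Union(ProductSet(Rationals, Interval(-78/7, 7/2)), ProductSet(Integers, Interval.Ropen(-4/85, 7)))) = Union(ProductSet(Integers, Interval(-4/85, 7)), ProductSet(Reals, Interval(-78/7, 7/2)))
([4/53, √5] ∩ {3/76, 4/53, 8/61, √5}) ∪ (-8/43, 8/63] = (-8/43, 8/63] ∪ {8/61, √5}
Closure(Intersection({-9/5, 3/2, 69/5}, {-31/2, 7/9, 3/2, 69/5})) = {3/2, 69/5}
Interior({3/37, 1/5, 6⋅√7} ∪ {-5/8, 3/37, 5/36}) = ∅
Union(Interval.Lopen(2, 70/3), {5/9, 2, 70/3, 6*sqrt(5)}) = Union({5/9}, Interval(2, 70/3))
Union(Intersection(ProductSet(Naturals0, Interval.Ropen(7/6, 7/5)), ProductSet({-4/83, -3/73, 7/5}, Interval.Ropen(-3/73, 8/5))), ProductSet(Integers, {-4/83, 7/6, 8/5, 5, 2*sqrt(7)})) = ProductSet(Integers, {-4/83, 7/6, 8/5, 5, 2*sqrt(7)})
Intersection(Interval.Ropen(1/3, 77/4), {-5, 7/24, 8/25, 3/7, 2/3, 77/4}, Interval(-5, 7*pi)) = {3/7, 2/3}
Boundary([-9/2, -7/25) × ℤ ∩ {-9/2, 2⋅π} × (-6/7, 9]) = {-9/2} × {0, 1, …, 9}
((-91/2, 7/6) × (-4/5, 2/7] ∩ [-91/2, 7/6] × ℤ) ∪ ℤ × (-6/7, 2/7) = (ℤ × (-6/7, 2/7)) ∪ ((-91/2, 7/6) × {0})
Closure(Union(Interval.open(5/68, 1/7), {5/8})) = Union({5/8}, Interval(5/68, 1/7))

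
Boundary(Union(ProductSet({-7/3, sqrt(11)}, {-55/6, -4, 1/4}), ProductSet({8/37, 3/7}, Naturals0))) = Union(ProductSet({-7/3, sqrt(11)}, {-55/6, -4, 1/4}), ProductSet({8/37, 3/7}, Naturals0))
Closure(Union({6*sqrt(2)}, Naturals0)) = Union({6*sqrt(2)}, Naturals0)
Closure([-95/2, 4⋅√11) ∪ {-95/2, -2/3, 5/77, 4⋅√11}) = [-95/2, 4⋅√11]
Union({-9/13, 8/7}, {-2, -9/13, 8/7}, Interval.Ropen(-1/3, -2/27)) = Union({-2, -9/13, 8/7}, Interval.Ropen(-1/3, -2/27))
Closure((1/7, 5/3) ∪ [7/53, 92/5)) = [7/53, 92/5]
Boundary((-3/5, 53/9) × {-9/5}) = [-3/5, 53/9] × {-9/5}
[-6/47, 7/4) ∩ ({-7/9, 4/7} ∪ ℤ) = {0, 1} ∪ {4/7}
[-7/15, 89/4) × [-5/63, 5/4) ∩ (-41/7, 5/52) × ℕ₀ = [-7/15, 5/52) × {0, 1}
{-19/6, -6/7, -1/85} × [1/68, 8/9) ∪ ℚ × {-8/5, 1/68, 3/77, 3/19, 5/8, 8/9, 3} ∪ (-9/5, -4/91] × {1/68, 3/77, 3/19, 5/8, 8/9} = ({-19/6, -6/7, -1/85} × [1/68, 8/9)) ∪ (ℚ × {-8/5, 1/68, 3/77, 3/19, 5/8, 8/9, 3}) ∪ ((-9/5, -4/91] × {1/68, 3/77, 3/19, 5/8, 8/9})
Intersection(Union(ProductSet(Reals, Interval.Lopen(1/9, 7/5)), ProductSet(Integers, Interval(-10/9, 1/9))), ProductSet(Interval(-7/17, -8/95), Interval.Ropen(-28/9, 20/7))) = ProductSet(Interval(-7/17, -8/95), Interval.Lopen(1/9, 7/5))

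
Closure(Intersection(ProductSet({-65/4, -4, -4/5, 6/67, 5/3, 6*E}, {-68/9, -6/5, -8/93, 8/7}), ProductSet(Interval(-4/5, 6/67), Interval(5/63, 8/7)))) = ProductSet({-4/5, 6/67}, {8/7})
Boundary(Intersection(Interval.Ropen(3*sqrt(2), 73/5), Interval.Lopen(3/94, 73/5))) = {73/5, 3*sqrt(2)}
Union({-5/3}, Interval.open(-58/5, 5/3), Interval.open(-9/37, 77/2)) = Interval.open(-58/5, 77/2)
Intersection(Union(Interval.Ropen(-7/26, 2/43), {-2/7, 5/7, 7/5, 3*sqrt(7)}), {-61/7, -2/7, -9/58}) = {-2/7, -9/58}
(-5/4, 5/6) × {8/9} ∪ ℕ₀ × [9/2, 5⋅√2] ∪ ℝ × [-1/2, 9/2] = (ℝ × [-1/2, 9/2]) ∪ (ℕ₀ × [9/2, 5⋅√2])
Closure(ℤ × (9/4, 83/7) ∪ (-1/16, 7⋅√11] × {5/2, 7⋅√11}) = (ℤ × [9/4, 83/7]) ∪ ([-1/16, 7⋅√11] × {5/2, 7⋅√11})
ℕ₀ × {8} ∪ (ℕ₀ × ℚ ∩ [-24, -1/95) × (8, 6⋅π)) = ℕ₀ × {8}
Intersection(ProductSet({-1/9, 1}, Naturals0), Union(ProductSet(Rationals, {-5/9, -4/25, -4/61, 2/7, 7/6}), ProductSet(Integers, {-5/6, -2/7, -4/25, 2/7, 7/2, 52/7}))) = EmptySet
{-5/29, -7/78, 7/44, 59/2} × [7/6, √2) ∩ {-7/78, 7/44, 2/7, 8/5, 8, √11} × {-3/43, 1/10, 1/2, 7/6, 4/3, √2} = {-7/78, 7/44} × {7/6, 4/3}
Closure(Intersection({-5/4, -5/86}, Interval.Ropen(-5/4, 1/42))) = {-5/4, -5/86}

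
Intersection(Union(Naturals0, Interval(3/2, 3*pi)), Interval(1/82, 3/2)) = Union({3/2}, Range(1, 2, 1))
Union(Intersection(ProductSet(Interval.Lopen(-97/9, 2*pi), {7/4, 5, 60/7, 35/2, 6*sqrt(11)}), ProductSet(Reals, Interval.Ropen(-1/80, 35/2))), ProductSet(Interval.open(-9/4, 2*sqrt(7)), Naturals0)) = Union(ProductSet(Interval.Lopen(-97/9, 2*pi), {7/4, 5, 60/7}), ProductSet(Interval.open(-9/4, 2*sqrt(7)), Naturals0))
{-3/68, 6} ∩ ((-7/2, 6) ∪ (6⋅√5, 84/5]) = {-3/68}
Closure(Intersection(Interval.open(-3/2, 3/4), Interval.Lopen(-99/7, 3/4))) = Interval(-3/2, 3/4)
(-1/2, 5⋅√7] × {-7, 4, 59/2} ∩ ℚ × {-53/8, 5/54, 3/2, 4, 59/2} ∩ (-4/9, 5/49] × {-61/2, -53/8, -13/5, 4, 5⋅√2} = (ℚ ∩ (-4/9, 5/49]) × {4}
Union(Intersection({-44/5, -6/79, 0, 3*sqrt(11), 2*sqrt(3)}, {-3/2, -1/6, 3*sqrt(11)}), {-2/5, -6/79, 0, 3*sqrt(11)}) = {-2/5, -6/79, 0, 3*sqrt(11)}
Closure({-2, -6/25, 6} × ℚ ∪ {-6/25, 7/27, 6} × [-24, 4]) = ({-2, -6/25, 6} × ℝ) ∪ ({-6/25, 7/27, 6} × [-24, 4])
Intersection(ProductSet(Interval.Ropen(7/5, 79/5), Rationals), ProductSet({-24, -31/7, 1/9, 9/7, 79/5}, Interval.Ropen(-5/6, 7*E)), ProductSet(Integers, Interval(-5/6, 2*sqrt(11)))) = EmptySet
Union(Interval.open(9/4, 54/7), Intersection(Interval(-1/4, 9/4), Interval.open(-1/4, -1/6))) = Union(Interval.open(-1/4, -1/6), Interval.open(9/4, 54/7))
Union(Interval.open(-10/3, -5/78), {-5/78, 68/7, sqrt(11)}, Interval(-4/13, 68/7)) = Interval.Lopen(-10/3, 68/7)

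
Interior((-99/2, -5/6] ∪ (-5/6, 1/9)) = (-99/2, 1/9)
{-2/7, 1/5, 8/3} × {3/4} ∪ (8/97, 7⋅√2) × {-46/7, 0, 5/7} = ({-2/7, 1/5, 8/3} × {3/4}) ∪ ((8/97, 7⋅√2) × {-46/7, 0, 5/7})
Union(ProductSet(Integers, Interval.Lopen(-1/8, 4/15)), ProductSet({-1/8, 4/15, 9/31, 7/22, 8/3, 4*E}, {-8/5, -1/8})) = Union(ProductSet({-1/8, 4/15, 9/31, 7/22, 8/3, 4*E}, {-8/5, -1/8}), ProductSet(Integers, Interval.Lopen(-1/8, 4/15)))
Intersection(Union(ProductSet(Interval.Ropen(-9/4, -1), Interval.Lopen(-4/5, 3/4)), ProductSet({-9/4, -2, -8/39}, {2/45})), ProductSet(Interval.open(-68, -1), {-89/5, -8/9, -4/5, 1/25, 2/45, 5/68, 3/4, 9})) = ProductSet(Interval.Ropen(-9/4, -1), {1/25, 2/45, 5/68, 3/4})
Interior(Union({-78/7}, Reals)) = Reals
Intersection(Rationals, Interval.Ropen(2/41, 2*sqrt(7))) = Intersection(Interval.Ropen(2/41, 2*sqrt(7)), Rationals)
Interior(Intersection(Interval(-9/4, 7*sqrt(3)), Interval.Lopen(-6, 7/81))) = Interval.open(-9/4, 7/81)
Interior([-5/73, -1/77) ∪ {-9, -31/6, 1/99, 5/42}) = (-5/73, -1/77)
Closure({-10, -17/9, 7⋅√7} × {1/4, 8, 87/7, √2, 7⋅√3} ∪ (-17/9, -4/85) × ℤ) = ([-17/9, -4/85] × ℤ) ∪ ({-10, -17/9, 7⋅√7} × {1/4, 8, 87/7, √2, 7⋅√3})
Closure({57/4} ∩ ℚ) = {57/4}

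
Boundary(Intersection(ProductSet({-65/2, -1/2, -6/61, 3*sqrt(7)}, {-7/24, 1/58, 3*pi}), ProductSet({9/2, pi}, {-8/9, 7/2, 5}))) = EmptySet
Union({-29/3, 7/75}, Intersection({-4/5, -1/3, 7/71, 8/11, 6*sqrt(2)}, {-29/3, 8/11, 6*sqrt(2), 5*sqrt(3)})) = {-29/3, 7/75, 8/11, 6*sqrt(2)}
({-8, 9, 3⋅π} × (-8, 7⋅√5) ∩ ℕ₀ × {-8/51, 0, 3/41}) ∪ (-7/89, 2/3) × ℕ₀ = ({9} × {-8/51, 0, 3/41}) ∪ ((-7/89, 2/3) × ℕ₀)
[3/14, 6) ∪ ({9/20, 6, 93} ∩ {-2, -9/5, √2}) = [3/14, 6)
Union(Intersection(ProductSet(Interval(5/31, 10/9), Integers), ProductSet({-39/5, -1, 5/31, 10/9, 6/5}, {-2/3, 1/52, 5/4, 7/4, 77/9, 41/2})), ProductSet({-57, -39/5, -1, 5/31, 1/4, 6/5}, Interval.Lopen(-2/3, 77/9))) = ProductSet({-57, -39/5, -1, 5/31, 1/4, 6/5}, Interval.Lopen(-2/3, 77/9))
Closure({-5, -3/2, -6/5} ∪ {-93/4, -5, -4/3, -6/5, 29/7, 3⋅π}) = {-93/4, -5, -3/2, -4/3, -6/5, 29/7, 3⋅π}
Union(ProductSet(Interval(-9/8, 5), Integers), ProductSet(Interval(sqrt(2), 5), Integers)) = ProductSet(Interval(-9/8, 5), Integers)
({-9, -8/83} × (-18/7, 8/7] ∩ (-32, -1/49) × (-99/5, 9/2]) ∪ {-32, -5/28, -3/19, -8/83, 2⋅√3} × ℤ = ({-9, -8/83} × (-18/7, 8/7]) ∪ ({-32, -5/28, -3/19, -8/83, 2⋅√3} × ℤ)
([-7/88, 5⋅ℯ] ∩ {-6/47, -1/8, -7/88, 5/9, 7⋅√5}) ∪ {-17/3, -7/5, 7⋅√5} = {-17/3, -7/5, -7/88, 5/9, 7⋅√5}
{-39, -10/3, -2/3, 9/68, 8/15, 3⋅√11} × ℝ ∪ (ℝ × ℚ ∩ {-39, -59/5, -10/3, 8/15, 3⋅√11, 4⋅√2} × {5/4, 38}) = ({-39, -10/3, -2/3, 9/68, 8/15, 3⋅√11} × ℝ) ∪ ({-39, -59/5, -10/3, 8/15, 3⋅√11, 4⋅√2} × {5/4, 38})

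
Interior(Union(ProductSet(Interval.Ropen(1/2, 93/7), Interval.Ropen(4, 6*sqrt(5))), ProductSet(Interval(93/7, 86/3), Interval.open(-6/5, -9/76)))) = Union(ProductSet(Interval.open(1/2, 93/7), Interval.open(4, 6*sqrt(5))), ProductSet(Interval.open(93/7, 86/3), Interval.open(-6/5, -9/76)))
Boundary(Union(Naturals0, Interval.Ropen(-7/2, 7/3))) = Union(Complement(Naturals0, Interval.open(-7/2, 7/3)), {-7/2, 7/3})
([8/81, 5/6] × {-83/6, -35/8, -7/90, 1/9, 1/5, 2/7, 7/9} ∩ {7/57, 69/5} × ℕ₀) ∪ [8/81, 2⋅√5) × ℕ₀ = [8/81, 2⋅√5) × ℕ₀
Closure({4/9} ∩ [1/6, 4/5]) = {4/9}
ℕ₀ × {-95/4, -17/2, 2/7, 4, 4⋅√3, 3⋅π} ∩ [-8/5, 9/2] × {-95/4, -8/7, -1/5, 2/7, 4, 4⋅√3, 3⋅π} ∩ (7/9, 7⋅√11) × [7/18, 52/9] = {1, 2, 3, 4} × {4}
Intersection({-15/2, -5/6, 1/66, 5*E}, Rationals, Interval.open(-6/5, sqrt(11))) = {-5/6, 1/66}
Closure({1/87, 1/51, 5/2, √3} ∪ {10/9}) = {1/87, 1/51, 10/9, 5/2, √3}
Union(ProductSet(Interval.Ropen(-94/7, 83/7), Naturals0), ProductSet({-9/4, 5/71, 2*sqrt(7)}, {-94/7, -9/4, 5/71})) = Union(ProductSet({-9/4, 5/71, 2*sqrt(7)}, {-94/7, -9/4, 5/71}), ProductSet(Interval.Ropen(-94/7, 83/7), Naturals0))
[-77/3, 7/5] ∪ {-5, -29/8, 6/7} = [-77/3, 7/5]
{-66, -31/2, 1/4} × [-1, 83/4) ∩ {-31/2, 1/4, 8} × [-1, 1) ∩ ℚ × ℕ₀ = {-31/2, 1/4} × {0}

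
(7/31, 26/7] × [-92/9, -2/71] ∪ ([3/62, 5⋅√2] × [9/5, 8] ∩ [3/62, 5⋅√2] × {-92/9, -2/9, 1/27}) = (7/31, 26/7] × [-92/9, -2/71]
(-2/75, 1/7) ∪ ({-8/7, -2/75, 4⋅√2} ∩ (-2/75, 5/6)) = (-2/75, 1/7)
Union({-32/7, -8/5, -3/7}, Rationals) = Rationals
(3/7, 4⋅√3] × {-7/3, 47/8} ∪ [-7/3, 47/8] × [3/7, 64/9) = ([-7/3, 47/8] × [3/7, 64/9)) ∪ ((3/7, 4⋅√3] × {-7/3, 47/8})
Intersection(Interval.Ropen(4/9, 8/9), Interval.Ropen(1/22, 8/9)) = Interval.Ropen(4/9, 8/9)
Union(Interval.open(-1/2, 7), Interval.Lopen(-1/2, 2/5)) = Interval.open(-1/2, 7)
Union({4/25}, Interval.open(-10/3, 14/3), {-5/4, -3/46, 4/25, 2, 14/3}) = Interval.Lopen(-10/3, 14/3)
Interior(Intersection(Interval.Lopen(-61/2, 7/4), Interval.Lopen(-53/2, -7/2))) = Interval.open(-53/2, -7/2)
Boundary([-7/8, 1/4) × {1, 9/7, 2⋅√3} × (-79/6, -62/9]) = [-7/8, 1/4] × {1, 9/7, 2⋅√3} × [-79/6, -62/9]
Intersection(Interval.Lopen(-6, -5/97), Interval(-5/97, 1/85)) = {-5/97}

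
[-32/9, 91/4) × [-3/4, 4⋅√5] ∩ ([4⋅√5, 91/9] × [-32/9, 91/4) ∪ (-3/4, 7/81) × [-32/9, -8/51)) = ((-3/4, 7/81) × [-3/4, -8/51)) ∪ ([4⋅√5, 91/9] × [-3/4, 4⋅√5])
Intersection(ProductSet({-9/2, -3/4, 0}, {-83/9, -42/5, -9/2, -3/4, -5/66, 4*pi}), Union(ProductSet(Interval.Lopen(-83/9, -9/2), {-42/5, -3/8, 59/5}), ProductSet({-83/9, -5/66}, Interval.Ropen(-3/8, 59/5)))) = ProductSet({-9/2}, {-42/5})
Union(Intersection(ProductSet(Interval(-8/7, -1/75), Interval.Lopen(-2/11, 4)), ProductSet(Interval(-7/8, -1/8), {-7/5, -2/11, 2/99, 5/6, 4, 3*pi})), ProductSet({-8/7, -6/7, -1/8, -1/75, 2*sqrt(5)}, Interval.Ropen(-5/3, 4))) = Union(ProductSet({-8/7, -6/7, -1/8, -1/75, 2*sqrt(5)}, Interval.Ropen(-5/3, 4)), ProductSet(Interval(-7/8, -1/8), {2/99, 5/6, 4}))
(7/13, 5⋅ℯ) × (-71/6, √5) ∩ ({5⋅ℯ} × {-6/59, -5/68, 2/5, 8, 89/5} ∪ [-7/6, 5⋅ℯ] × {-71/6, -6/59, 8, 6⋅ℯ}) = (7/13, 5⋅ℯ) × {-6/59}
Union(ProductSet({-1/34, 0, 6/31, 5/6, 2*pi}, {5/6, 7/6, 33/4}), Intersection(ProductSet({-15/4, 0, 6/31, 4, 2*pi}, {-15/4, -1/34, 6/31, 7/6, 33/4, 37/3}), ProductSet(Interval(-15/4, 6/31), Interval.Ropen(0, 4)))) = Union(ProductSet({-15/4, 0, 6/31}, {6/31, 7/6}), ProductSet({-1/34, 0, 6/31, 5/6, 2*pi}, {5/6, 7/6, 33/4}))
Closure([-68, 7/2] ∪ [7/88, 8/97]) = [-68, 7/2]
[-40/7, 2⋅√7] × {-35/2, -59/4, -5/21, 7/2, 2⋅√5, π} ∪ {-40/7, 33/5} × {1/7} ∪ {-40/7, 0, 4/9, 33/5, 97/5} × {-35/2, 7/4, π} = ({-40/7, 33/5} × {1/7}) ∪ ({-40/7, 0, 4/9, 33/5, 97/5} × {-35/2, 7/4, π}) ∪ ([-40/7, 2⋅√7] × {-35/2, -59/4, -5/21, 7/2, 2⋅√5, π})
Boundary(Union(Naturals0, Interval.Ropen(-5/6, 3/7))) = Union(Complement(Naturals0, Interval.open(-5/6, 3/7)), {-5/6, 3/7})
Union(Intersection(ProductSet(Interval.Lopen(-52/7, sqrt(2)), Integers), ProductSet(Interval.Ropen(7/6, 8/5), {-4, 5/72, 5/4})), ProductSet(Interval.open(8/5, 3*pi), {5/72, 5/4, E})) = Union(ProductSet(Interval(7/6, sqrt(2)), {-4}), ProductSet(Interval.open(8/5, 3*pi), {5/72, 5/4, E}))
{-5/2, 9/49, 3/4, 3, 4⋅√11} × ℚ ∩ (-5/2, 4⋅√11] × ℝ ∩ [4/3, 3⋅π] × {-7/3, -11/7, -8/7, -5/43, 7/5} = {3} × {-7/3, -11/7, -8/7, -5/43, 7/5}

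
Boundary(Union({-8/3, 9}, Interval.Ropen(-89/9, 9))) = {-89/9, 9}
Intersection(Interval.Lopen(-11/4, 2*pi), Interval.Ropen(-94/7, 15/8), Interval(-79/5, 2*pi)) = Interval.open(-11/4, 15/8)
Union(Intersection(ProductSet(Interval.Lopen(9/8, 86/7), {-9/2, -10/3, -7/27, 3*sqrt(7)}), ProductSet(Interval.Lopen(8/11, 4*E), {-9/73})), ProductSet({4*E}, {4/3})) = ProductSet({4*E}, {4/3})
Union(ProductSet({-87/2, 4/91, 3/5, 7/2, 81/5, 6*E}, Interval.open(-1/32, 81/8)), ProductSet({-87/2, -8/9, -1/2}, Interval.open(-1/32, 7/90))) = Union(ProductSet({-87/2, -8/9, -1/2}, Interval.open(-1/32, 7/90)), ProductSet({-87/2, 4/91, 3/5, 7/2, 81/5, 6*E}, Interval.open(-1/32, 81/8)))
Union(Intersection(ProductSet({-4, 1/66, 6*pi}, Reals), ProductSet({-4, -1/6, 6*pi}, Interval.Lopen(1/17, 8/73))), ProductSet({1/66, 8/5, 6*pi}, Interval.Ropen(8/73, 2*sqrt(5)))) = Union(ProductSet({-4, 6*pi}, Interval.Lopen(1/17, 8/73)), ProductSet({1/66, 8/5, 6*pi}, Interval.Ropen(8/73, 2*sqrt(5))))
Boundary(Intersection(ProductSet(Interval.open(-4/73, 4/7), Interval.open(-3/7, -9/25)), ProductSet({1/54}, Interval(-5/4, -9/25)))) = ProductSet({1/54}, Interval(-3/7, -9/25))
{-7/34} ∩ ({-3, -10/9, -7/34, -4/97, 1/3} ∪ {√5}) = {-7/34}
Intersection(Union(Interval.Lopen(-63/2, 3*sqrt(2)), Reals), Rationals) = Intersection(Interval(-oo, oo), Rationals)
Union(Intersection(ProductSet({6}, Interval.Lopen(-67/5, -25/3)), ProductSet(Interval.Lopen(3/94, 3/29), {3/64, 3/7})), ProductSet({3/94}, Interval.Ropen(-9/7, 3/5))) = ProductSet({3/94}, Interval.Ropen(-9/7, 3/5))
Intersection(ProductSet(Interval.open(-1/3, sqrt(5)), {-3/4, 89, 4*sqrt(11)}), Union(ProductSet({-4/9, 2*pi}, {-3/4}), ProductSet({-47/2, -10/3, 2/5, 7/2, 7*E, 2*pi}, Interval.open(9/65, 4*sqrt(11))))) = EmptySet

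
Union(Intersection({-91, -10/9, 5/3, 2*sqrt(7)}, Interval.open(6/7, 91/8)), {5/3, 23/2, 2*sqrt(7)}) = {5/3, 23/2, 2*sqrt(7)}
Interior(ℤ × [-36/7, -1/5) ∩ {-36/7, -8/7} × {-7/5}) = ∅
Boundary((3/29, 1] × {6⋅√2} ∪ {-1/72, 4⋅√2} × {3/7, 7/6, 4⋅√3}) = ([3/29, 1] × {6⋅√2}) ∪ ({-1/72, 4⋅√2} × {3/7, 7/6, 4⋅√3})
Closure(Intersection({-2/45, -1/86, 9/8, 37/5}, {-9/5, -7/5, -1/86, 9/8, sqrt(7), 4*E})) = {-1/86, 9/8}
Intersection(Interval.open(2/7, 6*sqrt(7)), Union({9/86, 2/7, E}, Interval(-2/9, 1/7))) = {E}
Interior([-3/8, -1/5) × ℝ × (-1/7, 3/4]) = (-3/8, -1/5) × ℝ × (-1/7, 3/4)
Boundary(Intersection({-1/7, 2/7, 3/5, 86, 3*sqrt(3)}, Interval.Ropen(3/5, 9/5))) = {3/5}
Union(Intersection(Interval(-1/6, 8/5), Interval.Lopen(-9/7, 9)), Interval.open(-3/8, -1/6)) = Interval.Lopen(-3/8, 8/5)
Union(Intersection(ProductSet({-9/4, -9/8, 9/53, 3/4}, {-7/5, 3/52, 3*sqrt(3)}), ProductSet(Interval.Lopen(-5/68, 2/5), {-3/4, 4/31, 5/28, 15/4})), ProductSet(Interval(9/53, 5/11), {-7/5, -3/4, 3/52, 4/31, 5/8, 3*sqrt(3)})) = ProductSet(Interval(9/53, 5/11), {-7/5, -3/4, 3/52, 4/31, 5/8, 3*sqrt(3)})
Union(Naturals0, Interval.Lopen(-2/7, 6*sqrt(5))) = Union(Interval.Lopen(-2/7, 6*sqrt(5)), Naturals0)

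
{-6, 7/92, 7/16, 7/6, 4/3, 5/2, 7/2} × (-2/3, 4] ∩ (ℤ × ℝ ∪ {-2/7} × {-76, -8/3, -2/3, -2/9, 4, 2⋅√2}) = {-6} × (-2/3, 4]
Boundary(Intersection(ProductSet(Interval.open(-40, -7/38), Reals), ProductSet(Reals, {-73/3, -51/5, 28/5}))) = ProductSet(Interval(-40, -7/38), {-73/3, -51/5, 28/5})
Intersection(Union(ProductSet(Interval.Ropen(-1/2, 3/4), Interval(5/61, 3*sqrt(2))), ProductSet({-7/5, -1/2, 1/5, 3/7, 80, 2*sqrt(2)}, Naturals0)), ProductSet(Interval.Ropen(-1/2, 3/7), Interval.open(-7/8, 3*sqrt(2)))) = Union(ProductSet({-1/2, 1/5}, Range(0, 5, 1)), ProductSet(Interval.Ropen(-1/2, 3/7), Interval.Ropen(5/61, 3*sqrt(2))))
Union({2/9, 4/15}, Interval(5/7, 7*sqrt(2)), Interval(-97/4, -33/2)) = Union({2/9, 4/15}, Interval(-97/4, -33/2), Interval(5/7, 7*sqrt(2)))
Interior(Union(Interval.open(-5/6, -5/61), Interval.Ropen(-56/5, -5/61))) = Interval.open(-56/5, -5/61)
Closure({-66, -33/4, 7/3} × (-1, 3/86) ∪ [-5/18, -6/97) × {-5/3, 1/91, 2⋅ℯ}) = ({-66, -33/4, 7/3} × [-1, 3/86]) ∪ ([-5/18, -6/97] × {-5/3, 1/91, 2⋅ℯ})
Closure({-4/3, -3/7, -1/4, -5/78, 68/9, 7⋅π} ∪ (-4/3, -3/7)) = [-4/3, -3/7] ∪ {-1/4, -5/78, 68/9, 7⋅π}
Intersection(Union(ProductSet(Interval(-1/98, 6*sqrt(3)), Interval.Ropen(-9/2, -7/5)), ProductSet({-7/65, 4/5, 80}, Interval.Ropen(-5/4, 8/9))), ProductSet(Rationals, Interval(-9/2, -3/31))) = Union(ProductSet({-7/65, 4/5, 80}, Interval(-5/4, -3/31)), ProductSet(Intersection(Interval(-1/98, 6*sqrt(3)), Rationals), Interval.Ropen(-9/2, -7/5)))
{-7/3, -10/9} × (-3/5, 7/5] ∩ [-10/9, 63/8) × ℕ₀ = {-10/9} × {0, 1}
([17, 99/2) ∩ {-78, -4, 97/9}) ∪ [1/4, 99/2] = [1/4, 99/2]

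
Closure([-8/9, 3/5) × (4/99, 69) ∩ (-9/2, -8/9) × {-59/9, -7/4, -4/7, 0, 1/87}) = ∅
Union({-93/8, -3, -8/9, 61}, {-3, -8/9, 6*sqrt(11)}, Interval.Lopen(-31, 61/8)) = Union({61, 6*sqrt(11)}, Interval.Lopen(-31, 61/8))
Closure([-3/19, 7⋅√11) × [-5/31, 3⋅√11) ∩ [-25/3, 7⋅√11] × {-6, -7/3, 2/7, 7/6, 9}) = [-3/19, 7⋅√11] × {2/7, 7/6, 9}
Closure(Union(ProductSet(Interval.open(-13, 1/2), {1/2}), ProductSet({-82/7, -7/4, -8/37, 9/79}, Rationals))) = Union(ProductSet({-82/7, -7/4, -8/37, 9/79}, Reals), ProductSet(Interval(-13, 1/2), {1/2}))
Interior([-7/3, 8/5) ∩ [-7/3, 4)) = (-7/3, 8/5)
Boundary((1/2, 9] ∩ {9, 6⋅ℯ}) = {9}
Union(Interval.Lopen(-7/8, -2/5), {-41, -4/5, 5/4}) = Union({-41, 5/4}, Interval.Lopen(-7/8, -2/5))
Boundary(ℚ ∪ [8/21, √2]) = (-∞, 8/21] ∪ [√2, ∞)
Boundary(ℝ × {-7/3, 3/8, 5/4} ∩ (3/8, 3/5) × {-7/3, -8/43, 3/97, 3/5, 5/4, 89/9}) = [3/8, 3/5] × {-7/3, 5/4}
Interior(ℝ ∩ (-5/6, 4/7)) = (-5/6, 4/7)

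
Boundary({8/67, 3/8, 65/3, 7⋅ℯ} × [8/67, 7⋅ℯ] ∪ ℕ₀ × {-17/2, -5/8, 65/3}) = (ℕ₀ × {-17/2, -5/8, 65/3}) ∪ ({8/67, 3/8, 65/3, 7⋅ℯ} × [8/67, 7⋅ℯ])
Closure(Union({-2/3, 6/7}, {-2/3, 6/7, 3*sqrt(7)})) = {-2/3, 6/7, 3*sqrt(7)}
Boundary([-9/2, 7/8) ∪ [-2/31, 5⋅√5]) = {-9/2, 5⋅√5}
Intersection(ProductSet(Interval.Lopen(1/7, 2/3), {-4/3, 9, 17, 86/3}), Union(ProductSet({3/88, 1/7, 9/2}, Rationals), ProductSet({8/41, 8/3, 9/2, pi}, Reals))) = ProductSet({8/41}, {-4/3, 9, 17, 86/3})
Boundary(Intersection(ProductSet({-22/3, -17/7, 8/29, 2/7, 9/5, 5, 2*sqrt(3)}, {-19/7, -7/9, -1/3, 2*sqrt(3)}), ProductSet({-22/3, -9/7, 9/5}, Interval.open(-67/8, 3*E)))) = ProductSet({-22/3, 9/5}, {-19/7, -7/9, -1/3, 2*sqrt(3)})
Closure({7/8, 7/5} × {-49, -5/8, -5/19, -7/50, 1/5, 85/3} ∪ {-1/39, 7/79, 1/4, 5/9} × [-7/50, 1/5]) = ({7/8, 7/5} × {-49, -5/8, -5/19, -7/50, 1/5, 85/3}) ∪ ({-1/39, 7/79, 1/4, 5/9} × [-7/50, 1/5])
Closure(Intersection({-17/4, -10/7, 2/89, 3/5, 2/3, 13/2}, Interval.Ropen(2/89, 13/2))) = {2/89, 3/5, 2/3}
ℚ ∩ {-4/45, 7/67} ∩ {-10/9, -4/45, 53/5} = {-4/45}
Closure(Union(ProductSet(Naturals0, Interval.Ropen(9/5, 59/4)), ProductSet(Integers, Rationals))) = ProductSet(Integers, Reals)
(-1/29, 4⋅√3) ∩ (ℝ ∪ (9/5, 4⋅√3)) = (-1/29, 4⋅√3)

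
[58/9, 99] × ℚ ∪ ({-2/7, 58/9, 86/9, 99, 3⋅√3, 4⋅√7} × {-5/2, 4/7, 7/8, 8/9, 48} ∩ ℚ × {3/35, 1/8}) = [58/9, 99] × ℚ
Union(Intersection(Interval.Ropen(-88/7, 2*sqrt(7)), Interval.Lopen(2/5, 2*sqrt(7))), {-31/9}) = Union({-31/9}, Interval.open(2/5, 2*sqrt(7)))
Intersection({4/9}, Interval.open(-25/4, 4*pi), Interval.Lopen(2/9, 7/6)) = {4/9}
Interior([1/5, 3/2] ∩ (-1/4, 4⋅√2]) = (1/5, 3/2)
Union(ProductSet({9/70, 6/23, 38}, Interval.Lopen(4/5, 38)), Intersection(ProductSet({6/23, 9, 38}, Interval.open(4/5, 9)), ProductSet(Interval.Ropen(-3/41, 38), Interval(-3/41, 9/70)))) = ProductSet({9/70, 6/23, 38}, Interval.Lopen(4/5, 38))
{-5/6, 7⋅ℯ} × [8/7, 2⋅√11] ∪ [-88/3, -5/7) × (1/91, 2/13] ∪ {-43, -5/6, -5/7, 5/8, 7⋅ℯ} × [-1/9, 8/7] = ([-88/3, -5/7) × (1/91, 2/13]) ∪ ({-43, -5/6, -5/7, 5/8, 7⋅ℯ} × [-1/9, 8/7]) ∪ ({-5/6, 7⋅ℯ} × [8/7, 2⋅√11])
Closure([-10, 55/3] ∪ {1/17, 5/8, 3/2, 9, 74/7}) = [-10, 55/3]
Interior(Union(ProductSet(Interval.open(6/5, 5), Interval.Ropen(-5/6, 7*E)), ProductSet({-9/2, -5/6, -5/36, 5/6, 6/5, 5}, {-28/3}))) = ProductSet(Interval.open(6/5, 5), Interval.open(-5/6, 7*E))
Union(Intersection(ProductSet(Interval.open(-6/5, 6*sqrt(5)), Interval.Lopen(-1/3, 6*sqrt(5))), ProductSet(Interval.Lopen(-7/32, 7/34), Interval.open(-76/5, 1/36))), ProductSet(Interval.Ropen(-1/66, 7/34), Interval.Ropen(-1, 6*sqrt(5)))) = Union(ProductSet(Interval.Lopen(-7/32, 7/34), Interval.open(-1/3, 1/36)), ProductSet(Interval.Ropen(-1/66, 7/34), Interval.Ropen(-1, 6*sqrt(5))))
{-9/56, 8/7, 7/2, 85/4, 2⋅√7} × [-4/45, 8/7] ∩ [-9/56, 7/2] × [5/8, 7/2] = {-9/56, 8/7, 7/2} × [5/8, 8/7]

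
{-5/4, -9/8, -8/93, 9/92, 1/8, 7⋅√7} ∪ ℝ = ℝ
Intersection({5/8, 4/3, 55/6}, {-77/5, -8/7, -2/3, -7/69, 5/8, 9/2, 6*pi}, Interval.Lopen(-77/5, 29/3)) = {5/8}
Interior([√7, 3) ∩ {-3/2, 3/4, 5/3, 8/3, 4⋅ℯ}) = ∅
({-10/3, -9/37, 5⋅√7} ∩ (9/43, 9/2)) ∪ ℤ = ℤ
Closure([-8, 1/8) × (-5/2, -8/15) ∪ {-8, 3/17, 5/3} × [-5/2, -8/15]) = ([-8, 1/8] × {-5/2, -8/15}) ∪ ({-8, 1/8, 3/17, 5/3} × [-5/2, -8/15]) ∪ ([-8, 1/8) × (-5/2, -8/15))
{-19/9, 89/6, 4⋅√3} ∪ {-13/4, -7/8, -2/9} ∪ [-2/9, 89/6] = {-13/4, -19/9, -7/8} ∪ [-2/9, 89/6]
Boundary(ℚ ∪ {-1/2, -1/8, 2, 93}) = ℝ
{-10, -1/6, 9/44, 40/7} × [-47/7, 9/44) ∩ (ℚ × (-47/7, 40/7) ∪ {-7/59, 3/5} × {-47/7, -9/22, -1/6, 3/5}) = {-10, -1/6, 9/44, 40/7} × (-47/7, 9/44)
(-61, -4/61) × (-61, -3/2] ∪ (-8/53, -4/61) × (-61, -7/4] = (-61, -4/61) × (-61, -3/2]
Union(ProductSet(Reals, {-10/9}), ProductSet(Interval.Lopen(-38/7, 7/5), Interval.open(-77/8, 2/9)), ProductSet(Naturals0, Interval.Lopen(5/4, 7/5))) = Union(ProductSet(Interval.Lopen(-38/7, 7/5), Interval.open(-77/8, 2/9)), ProductSet(Naturals0, Interval.Lopen(5/4, 7/5)), ProductSet(Reals, {-10/9}))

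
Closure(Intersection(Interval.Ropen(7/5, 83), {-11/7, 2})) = {2}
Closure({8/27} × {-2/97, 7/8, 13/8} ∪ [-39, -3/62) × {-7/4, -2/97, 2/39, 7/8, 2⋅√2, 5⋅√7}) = ({8/27} × {-2/97, 7/8, 13/8}) ∪ ([-39, -3/62] × {-7/4, -2/97, 2/39, 7/8, 2⋅√2, 5⋅√7})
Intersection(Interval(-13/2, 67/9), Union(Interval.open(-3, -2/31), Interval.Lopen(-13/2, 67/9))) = Interval.Lopen(-13/2, 67/9)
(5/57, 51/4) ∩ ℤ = {1, 2, …, 12}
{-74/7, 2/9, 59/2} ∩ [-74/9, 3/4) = {2/9}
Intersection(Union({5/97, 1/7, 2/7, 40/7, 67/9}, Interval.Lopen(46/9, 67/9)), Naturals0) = Range(6, 8, 1)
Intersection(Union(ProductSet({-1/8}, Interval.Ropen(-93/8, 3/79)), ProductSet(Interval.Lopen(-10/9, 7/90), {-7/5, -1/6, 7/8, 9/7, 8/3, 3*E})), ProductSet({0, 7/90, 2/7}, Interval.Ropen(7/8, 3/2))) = ProductSet({0, 7/90}, {7/8, 9/7})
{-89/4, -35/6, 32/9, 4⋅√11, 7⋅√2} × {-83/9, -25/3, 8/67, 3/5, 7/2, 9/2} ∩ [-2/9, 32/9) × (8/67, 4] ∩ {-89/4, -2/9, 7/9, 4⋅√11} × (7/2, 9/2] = ∅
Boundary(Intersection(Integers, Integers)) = Integers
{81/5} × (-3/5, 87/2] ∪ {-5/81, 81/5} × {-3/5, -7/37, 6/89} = ({81/5} × (-3/5, 87/2]) ∪ ({-5/81, 81/5} × {-3/5, -7/37, 6/89})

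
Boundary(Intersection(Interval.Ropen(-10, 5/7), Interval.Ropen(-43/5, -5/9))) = {-43/5, -5/9}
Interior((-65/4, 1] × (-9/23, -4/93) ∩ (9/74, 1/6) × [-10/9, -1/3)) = (9/74, 1/6) × (-9/23, -1/3)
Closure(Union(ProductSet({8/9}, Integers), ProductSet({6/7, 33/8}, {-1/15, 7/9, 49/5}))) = Union(ProductSet({8/9}, Integers), ProductSet({6/7, 33/8}, {-1/15, 7/9, 49/5}))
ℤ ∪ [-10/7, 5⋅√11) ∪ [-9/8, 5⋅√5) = ℤ ∪ [-10/7, 5⋅√11)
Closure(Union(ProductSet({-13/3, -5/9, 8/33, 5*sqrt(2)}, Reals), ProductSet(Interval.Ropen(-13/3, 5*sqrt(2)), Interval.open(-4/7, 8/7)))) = Union(ProductSet({-13/3, -5/9, 8/33, 5*sqrt(2)}, Reals), ProductSet(Interval(-13/3, 5*sqrt(2)), {-4/7, 8/7}), ProductSet(Interval.Ropen(-13/3, 5*sqrt(2)), Interval.open(-4/7, 8/7)))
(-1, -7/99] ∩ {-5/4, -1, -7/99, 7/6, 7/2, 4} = {-7/99}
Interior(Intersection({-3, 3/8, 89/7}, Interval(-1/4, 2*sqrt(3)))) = EmptySet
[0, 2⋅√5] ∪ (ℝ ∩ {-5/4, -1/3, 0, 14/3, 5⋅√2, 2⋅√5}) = {-5/4, -1/3, 14/3, 5⋅√2} ∪ [0, 2⋅√5]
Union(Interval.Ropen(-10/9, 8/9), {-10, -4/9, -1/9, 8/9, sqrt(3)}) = Union({-10, sqrt(3)}, Interval(-10/9, 8/9))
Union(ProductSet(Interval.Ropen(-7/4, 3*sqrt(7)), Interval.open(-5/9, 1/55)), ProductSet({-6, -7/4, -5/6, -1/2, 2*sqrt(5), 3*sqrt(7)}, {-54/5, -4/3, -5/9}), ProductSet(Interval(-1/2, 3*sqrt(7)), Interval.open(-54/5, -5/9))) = Union(ProductSet({-6, -7/4, -5/6, -1/2, 2*sqrt(5), 3*sqrt(7)}, {-54/5, -4/3, -5/9}), ProductSet(Interval.Ropen(-7/4, 3*sqrt(7)), Interval.open(-5/9, 1/55)), ProductSet(Interval(-1/2, 3*sqrt(7)), Interval.open(-54/5, -5/9)))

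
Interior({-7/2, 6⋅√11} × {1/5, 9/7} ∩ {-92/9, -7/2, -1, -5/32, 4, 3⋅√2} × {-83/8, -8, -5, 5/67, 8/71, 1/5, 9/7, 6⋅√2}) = ∅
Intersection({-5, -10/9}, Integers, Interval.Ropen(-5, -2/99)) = {-5}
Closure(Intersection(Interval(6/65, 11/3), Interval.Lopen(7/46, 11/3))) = Interval(7/46, 11/3)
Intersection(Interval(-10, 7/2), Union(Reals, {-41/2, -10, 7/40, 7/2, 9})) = Interval(-10, 7/2)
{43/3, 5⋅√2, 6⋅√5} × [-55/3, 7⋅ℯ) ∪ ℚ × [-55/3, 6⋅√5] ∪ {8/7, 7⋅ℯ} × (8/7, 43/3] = ({8/7, 7⋅ℯ} × (8/7, 43/3]) ∪ (ℚ × [-55/3, 6⋅√5]) ∪ ({43/3, 5⋅√2, 6⋅√5} × [-55/3, 7⋅ℯ))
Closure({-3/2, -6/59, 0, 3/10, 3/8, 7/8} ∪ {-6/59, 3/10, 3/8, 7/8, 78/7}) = {-3/2, -6/59, 0, 3/10, 3/8, 7/8, 78/7}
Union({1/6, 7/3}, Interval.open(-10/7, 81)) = Interval.open(-10/7, 81)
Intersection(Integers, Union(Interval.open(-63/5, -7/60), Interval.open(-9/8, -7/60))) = Range(-12, 0, 1)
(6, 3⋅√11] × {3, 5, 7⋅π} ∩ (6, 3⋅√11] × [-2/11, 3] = (6, 3⋅√11] × {3}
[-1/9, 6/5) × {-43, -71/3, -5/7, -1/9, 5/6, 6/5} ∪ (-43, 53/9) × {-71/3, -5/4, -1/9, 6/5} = ((-43, 53/9) × {-71/3, -5/4, -1/9, 6/5}) ∪ ([-1/9, 6/5) × {-43, -71/3, -5/7, -1/9, 5/6, 6/5})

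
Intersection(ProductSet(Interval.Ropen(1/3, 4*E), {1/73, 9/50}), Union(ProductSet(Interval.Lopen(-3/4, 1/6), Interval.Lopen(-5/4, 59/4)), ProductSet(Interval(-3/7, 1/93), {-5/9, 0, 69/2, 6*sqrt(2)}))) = EmptySet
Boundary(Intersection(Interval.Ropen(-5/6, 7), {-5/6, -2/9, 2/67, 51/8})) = {-5/6, -2/9, 2/67, 51/8}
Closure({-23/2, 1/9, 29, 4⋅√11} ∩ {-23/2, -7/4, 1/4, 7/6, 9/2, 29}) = {-23/2, 29}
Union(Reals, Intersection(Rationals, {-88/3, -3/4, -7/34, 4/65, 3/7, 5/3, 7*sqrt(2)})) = Reals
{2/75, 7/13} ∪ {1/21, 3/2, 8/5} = {2/75, 1/21, 7/13, 3/2, 8/5}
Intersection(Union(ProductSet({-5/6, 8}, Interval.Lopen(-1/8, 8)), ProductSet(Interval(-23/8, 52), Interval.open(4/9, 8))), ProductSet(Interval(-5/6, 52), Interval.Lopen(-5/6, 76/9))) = Union(ProductSet({-5/6, 8}, Interval.Lopen(-1/8, 8)), ProductSet(Interval(-5/6, 52), Interval.open(4/9, 8)))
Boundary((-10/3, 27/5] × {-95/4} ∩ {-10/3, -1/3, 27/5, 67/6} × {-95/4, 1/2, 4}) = {-1/3, 27/5} × {-95/4}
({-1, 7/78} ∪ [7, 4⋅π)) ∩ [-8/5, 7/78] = {-1, 7/78}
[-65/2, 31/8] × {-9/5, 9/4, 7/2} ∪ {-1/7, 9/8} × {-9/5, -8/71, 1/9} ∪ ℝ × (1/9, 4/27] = (ℝ × (1/9, 4/27]) ∪ ({-1/7, 9/8} × {-9/5, -8/71, 1/9}) ∪ ([-65/2, 31/8] × {-9/5, 9/4, 7/2})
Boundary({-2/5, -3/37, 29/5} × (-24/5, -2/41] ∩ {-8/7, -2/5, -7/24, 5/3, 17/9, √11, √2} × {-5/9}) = {-2/5} × {-5/9}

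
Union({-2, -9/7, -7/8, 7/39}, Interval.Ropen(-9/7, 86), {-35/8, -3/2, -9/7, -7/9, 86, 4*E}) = Union({-35/8, -2, -3/2}, Interval(-9/7, 86))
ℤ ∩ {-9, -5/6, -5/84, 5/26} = {-9}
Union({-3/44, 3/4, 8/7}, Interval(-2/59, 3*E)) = Union({-3/44}, Interval(-2/59, 3*E))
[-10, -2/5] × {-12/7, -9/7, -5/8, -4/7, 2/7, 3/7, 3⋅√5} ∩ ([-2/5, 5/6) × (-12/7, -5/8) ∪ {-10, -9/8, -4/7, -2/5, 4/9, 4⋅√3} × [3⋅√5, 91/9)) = ({-2/5} × {-9/7}) ∪ ({-10, -9/8, -4/7, -2/5} × {3⋅√5})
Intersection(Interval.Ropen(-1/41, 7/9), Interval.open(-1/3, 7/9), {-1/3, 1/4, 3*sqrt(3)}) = {1/4}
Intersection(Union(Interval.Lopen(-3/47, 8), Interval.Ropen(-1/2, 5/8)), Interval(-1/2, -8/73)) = Interval(-1/2, -8/73)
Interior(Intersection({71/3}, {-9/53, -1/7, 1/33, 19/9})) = EmptySet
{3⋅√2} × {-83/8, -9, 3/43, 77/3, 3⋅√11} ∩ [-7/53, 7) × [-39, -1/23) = {3⋅√2} × {-83/8, -9}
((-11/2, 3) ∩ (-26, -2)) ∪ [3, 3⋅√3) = (-11/2, -2) ∪ [3, 3⋅√3)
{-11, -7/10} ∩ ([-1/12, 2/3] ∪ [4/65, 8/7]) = ∅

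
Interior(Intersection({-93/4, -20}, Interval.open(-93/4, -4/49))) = EmptySet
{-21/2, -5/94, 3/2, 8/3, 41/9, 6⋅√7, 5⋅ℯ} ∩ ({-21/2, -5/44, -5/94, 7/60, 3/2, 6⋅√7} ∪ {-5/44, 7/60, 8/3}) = {-21/2, -5/94, 3/2, 8/3, 6⋅√7}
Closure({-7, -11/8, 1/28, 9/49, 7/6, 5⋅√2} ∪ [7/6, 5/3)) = {-7, -11/8, 1/28, 9/49, 5⋅√2} ∪ [7/6, 5/3]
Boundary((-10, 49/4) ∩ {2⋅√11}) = {2⋅√11}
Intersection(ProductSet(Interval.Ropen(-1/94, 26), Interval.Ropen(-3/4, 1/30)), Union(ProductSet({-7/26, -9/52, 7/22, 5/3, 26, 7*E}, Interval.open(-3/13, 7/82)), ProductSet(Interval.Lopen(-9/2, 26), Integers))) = Union(ProductSet({7/22, 5/3, 7*E}, Interval.open(-3/13, 1/30)), ProductSet(Interval.Ropen(-1/94, 26), Range(0, 1, 1)))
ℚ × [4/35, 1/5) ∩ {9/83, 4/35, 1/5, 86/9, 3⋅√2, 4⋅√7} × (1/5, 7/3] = ∅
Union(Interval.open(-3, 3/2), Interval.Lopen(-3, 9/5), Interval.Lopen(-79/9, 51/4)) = Interval.Lopen(-79/9, 51/4)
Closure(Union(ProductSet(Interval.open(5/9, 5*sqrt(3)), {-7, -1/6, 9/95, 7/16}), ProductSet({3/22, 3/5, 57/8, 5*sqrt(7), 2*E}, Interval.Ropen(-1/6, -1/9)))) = Union(ProductSet({3/22, 3/5, 57/8, 5*sqrt(7), 2*E}, Interval(-1/6, -1/9)), ProductSet(Interval(5/9, 5*sqrt(3)), {-7, -1/6, 9/95, 7/16}))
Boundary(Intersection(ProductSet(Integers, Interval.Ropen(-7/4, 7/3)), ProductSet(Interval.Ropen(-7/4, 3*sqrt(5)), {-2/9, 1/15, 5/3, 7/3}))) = ProductSet(Range(-1, 7, 1), {-2/9, 1/15, 5/3})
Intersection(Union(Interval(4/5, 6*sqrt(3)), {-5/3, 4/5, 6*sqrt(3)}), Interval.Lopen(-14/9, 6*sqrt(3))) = Interval(4/5, 6*sqrt(3))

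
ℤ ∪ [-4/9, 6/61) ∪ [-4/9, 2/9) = ℤ ∪ [-4/9, 2/9)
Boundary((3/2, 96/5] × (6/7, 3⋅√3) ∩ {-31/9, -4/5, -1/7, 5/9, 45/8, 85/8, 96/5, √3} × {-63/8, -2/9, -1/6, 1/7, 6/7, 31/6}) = {45/8, 85/8, 96/5, √3} × {31/6}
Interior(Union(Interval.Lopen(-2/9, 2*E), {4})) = Interval.open(-2/9, 2*E)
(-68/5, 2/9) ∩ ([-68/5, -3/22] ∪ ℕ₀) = (-68/5, -3/22] ∪ {0}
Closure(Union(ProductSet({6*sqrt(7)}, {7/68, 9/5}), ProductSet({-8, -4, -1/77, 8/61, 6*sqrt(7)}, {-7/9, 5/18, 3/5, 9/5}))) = Union(ProductSet({6*sqrt(7)}, {7/68, 9/5}), ProductSet({-8, -4, -1/77, 8/61, 6*sqrt(7)}, {-7/9, 5/18, 3/5, 9/5}))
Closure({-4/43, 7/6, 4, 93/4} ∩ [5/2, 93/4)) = {4}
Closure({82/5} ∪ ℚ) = ℝ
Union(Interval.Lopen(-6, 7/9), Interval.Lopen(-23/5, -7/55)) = Interval.Lopen(-6, 7/9)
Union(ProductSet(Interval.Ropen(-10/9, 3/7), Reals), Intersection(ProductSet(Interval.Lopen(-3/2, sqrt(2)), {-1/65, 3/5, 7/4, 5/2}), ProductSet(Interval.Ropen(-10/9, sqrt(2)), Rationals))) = Union(ProductSet(Interval.Ropen(-10/9, 3/7), Reals), ProductSet(Interval.Ropen(-10/9, sqrt(2)), {-1/65, 3/5, 7/4, 5/2}))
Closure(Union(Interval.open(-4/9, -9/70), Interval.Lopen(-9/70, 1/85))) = Interval(-4/9, 1/85)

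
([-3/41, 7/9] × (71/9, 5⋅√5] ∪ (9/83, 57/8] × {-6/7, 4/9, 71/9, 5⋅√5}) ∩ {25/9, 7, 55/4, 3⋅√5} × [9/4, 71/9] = {25/9, 7, 3⋅√5} × {71/9}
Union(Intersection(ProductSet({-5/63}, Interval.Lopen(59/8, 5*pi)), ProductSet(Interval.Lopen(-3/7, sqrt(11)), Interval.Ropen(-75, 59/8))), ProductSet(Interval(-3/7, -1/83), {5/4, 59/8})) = ProductSet(Interval(-3/7, -1/83), {5/4, 59/8})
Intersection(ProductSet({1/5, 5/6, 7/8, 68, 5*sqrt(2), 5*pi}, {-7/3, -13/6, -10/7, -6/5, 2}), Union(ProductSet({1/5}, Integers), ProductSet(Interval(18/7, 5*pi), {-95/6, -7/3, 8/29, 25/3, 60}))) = Union(ProductSet({1/5}, {2}), ProductSet({5*sqrt(2), 5*pi}, {-7/3}))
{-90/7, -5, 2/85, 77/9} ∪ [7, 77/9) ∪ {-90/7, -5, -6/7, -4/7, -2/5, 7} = {-90/7, -5, -6/7, -4/7, -2/5, 2/85} ∪ [7, 77/9]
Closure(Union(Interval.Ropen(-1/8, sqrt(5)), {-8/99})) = Interval(-1/8, sqrt(5))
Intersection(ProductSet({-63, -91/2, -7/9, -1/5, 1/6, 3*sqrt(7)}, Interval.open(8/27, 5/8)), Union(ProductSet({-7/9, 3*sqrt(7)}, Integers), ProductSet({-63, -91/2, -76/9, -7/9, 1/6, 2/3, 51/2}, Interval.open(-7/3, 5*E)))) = ProductSet({-63, -91/2, -7/9, 1/6}, Interval.open(8/27, 5/8))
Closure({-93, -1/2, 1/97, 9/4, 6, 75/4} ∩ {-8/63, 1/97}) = {1/97}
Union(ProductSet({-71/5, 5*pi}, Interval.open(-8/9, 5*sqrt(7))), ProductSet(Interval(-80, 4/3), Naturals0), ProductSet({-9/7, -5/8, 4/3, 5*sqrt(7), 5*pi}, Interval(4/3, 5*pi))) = Union(ProductSet({-71/5, 5*pi}, Interval.open(-8/9, 5*sqrt(7))), ProductSet({-9/7, -5/8, 4/3, 5*sqrt(7), 5*pi}, Interval(4/3, 5*pi)), ProductSet(Interval(-80, 4/3), Naturals0))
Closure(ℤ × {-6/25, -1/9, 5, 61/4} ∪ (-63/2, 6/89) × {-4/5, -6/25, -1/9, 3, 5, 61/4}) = (ℤ × {-6/25, -1/9, 5, 61/4}) ∪ ([-63/2, 6/89] × {-4/5, -6/25, -1/9, 3, 5, 61/4})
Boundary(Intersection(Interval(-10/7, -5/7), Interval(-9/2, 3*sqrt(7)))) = {-10/7, -5/7}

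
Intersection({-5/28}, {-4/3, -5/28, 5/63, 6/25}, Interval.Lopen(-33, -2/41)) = {-5/28}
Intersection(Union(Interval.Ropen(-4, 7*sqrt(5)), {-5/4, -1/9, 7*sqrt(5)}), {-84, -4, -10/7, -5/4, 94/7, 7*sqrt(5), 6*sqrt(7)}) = {-4, -10/7, -5/4, 94/7, 7*sqrt(5)}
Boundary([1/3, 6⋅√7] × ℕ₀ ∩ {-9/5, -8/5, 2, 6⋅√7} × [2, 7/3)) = {2, 6⋅√7} × {2}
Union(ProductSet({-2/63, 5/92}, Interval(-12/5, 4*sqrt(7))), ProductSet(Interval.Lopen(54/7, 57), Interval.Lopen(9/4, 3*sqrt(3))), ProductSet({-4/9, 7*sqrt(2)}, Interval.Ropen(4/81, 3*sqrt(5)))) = Union(ProductSet({-4/9, 7*sqrt(2)}, Interval.Ropen(4/81, 3*sqrt(5))), ProductSet({-2/63, 5/92}, Interval(-12/5, 4*sqrt(7))), ProductSet(Interval.Lopen(54/7, 57), Interval.Lopen(9/4, 3*sqrt(3))))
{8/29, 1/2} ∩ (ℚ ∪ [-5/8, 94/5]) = {8/29, 1/2}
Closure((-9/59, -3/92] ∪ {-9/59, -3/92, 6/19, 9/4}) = [-9/59, -3/92] ∪ {6/19, 9/4}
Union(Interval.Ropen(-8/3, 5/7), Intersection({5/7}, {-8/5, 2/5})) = Interval.Ropen(-8/3, 5/7)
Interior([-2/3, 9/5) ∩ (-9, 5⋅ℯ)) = (-2/3, 9/5)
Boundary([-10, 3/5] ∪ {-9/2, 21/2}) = {-10, 3/5, 21/2}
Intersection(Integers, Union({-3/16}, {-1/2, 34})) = {34}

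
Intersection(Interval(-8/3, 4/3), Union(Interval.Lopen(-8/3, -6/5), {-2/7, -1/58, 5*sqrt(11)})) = Union({-2/7, -1/58}, Interval.Lopen(-8/3, -6/5))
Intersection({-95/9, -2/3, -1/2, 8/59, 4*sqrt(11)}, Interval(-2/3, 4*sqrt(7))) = {-2/3, -1/2, 8/59}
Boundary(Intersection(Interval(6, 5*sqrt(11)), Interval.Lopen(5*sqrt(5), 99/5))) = {5*sqrt(11), 5*sqrt(5)}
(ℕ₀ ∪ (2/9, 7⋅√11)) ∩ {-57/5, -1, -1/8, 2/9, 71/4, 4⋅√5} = {71/4, 4⋅√5}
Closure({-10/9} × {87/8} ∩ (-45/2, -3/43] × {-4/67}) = ∅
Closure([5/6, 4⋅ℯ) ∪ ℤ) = ℤ ∪ [5/6, 4⋅ℯ]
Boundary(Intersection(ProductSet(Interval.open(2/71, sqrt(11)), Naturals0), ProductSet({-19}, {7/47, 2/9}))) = EmptySet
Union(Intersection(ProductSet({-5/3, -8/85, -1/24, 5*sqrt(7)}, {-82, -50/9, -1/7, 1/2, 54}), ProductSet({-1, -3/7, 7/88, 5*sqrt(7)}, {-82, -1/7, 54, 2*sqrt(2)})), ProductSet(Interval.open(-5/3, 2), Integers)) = Union(ProductSet({5*sqrt(7)}, {-82, -1/7, 54}), ProductSet(Interval.open(-5/3, 2), Integers))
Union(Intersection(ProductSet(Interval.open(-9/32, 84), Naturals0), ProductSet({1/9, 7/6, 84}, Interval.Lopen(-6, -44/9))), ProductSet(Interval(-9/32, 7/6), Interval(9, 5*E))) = ProductSet(Interval(-9/32, 7/6), Interval(9, 5*E))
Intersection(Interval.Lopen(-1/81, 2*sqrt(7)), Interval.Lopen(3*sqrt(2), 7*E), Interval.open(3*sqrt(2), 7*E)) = Interval.Lopen(3*sqrt(2), 2*sqrt(7))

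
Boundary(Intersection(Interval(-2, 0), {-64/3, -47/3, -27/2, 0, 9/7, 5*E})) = {0}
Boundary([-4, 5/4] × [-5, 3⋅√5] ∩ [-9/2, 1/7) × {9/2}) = [-4, 1/7] × {9/2}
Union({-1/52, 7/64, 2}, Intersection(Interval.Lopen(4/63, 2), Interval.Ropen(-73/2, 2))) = Union({-1/52}, Interval.Lopen(4/63, 2))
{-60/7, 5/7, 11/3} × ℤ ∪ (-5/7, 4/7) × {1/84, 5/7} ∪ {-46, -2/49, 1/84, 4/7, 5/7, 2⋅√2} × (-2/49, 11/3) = ({-60/7, 5/7, 11/3} × ℤ) ∪ ((-5/7, 4/7) × {1/84, 5/7}) ∪ ({-46, -2/49, 1/84, 4/7, 5/7, 2⋅√2} × (-2/49, 11/3))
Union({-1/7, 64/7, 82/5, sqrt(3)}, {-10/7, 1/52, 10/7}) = {-10/7, -1/7, 1/52, 10/7, 64/7, 82/5, sqrt(3)}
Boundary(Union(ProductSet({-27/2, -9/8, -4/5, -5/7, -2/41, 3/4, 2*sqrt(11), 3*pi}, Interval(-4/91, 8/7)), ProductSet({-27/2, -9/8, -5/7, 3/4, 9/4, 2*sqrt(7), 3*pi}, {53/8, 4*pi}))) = Union(ProductSet({-27/2, -9/8, -5/7, 3/4, 9/4, 2*sqrt(7), 3*pi}, {53/8, 4*pi}), ProductSet({-27/2, -9/8, -4/5, -5/7, -2/41, 3/4, 2*sqrt(11), 3*pi}, Interval(-4/91, 8/7)))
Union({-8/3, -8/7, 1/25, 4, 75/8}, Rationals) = Rationals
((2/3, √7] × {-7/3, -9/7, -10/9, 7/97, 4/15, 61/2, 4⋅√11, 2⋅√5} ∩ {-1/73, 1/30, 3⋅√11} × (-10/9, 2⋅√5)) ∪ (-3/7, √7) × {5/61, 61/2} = (-3/7, √7) × {5/61, 61/2}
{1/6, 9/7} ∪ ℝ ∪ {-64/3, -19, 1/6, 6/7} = ℝ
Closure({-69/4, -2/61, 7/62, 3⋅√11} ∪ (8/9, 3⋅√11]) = {-69/4, -2/61, 7/62} ∪ [8/9, 3⋅√11]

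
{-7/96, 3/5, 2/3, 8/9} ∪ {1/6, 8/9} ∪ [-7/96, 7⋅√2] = [-7/96, 7⋅√2]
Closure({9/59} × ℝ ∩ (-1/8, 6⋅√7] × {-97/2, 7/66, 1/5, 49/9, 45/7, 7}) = {9/59} × {-97/2, 7/66, 1/5, 49/9, 45/7, 7}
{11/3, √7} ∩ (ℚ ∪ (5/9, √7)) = {11/3}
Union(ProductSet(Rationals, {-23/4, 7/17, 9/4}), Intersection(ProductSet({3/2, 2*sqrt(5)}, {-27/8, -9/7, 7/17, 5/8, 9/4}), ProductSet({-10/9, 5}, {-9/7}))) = ProductSet(Rationals, {-23/4, 7/17, 9/4})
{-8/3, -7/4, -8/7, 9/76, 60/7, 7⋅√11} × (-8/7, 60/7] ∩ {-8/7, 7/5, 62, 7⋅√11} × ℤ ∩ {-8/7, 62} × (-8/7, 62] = {-8/7} × {-1, 0, …, 8}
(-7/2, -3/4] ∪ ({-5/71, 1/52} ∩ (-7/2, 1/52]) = (-7/2, -3/4] ∪ {-5/71, 1/52}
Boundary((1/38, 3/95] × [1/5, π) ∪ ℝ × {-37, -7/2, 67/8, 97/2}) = (ℝ × {-37, -7/2, 67/8, 97/2}) ∪ ({1/38, 3/95} × [1/5, π]) ∪ ([1/38, 3/95] × {1/5, π})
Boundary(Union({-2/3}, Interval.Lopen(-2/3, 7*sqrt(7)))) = {-2/3, 7*sqrt(7)}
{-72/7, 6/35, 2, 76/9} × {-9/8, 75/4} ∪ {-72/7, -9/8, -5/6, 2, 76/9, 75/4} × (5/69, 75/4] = ({-72/7, 6/35, 2, 76/9} × {-9/8, 75/4}) ∪ ({-72/7, -9/8, -5/6, 2, 76/9, 75/4} × (5/69, 75/4])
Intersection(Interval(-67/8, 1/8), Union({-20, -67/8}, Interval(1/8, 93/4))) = {-67/8, 1/8}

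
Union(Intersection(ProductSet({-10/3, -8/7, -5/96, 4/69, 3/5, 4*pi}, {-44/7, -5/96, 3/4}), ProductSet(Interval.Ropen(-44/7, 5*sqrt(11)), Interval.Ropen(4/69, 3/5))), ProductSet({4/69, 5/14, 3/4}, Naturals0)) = ProductSet({4/69, 5/14, 3/4}, Naturals0)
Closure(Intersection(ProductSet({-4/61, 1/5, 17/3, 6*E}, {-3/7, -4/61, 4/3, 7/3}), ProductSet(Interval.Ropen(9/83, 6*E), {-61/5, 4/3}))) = ProductSet({1/5, 17/3}, {4/3})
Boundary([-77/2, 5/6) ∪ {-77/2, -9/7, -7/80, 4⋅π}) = {-77/2, 5/6, 4⋅π}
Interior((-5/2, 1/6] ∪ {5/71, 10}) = (-5/2, 1/6)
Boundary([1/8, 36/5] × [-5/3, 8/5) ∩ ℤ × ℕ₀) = {1, 2, …, 7} × {0, 1}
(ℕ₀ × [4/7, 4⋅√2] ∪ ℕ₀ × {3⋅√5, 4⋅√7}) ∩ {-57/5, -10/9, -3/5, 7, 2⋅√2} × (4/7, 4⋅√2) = {7} × (4/7, 4⋅√2)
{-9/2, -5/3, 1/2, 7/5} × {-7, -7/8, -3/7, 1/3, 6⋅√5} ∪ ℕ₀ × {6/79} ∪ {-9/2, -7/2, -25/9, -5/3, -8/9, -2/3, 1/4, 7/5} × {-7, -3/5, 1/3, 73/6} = (ℕ₀ × {6/79}) ∪ ({-9/2, -7/2, -25/9, -5/3, -8/9, -2/3, 1/4, 7/5} × {-7, -3/5, 1/3, 73/6}) ∪ ({-9/2, -5/3, 1/2, 7/5} × {-7, -7/8, -3/7, 1/3, 6⋅√5})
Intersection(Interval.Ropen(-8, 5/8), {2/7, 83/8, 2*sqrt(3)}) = {2/7}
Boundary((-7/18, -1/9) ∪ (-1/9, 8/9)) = {-7/18, -1/9, 8/9}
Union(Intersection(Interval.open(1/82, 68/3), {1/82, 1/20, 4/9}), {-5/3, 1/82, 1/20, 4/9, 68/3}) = {-5/3, 1/82, 1/20, 4/9, 68/3}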